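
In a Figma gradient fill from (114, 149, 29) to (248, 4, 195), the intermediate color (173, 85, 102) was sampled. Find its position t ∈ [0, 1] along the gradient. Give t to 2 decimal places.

Invert the lerp on the B channel (largest span, 166): t = (102 − 29) / (195 − 29) = 73/166 = 0.43976.
Check on R: (173 − 114)/(248 − 114) = 0.4403 ✓

0.44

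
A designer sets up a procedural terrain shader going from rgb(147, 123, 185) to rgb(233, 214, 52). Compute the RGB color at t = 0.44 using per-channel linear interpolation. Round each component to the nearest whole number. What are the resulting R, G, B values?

R = 147 + 0.44 × (233 − 147) = 147 + 0.44 × 86 = 184.84 → 185
G = 123 + 0.44 × (214 − 123) = 123 + 0.44 × 91 = 163.04 → 163
B = 185 + 0.44 × (52 − 185) = 185 + 0.44 × -133 = 126.48 → 126

(185, 163, 126)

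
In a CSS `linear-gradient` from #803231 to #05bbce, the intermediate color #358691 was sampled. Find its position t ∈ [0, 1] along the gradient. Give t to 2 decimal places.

0.61

Invert the lerp on the B channel (largest span, 157): t = (145 − 49) / (206 − 49) = 96/157 = 0.61146.
Check on R: (53 − 128)/(5 − 128) = 0.6098 ✓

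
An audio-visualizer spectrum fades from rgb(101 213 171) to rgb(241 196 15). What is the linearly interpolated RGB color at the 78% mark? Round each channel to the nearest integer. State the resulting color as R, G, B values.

78% corresponds to t = 0.78.
R = 101 + 0.78 × (241 − 101) = 101 + 0.78 × 140 = 210.2 → 210
G = 213 + 0.78 × (196 − 213) = 213 + 0.78 × -17 = 199.74 → 200
B = 171 + 0.78 × (15 − 171) = 171 + 0.78 × -156 = 49.32 → 49

(210, 200, 49)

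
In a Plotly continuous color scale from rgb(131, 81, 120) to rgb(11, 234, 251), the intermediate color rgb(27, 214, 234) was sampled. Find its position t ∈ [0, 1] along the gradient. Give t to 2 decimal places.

0.87

Invert the lerp on the G channel (largest span, 153): t = (214 − 81) / (234 − 81) = 133/153 = 0.86928.
Check on R: (27 − 131)/(11 − 131) = 0.8667 ✓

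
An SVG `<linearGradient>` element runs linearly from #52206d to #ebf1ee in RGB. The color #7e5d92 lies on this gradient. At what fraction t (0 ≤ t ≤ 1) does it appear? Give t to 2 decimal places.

0.29

Invert the lerp on the G channel (largest span, 209): t = (93 − 32) / (241 − 32) = 61/209 = 0.29187.
Check on R: (126 − 82)/(235 − 82) = 0.2876 ✓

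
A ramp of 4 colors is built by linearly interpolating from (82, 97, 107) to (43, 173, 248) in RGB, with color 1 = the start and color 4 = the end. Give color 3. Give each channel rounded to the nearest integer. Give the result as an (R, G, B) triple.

With 4 swatches and endpoints inclusive, swatch 3 sits at t = (3 − 1)/(4 − 1) = 2/3 ≈ 0.6667.
R = 82 + 0.6667 × (43 − 82) = 55.999 → 56
G = 97 + 0.6667 × (173 − 97) = 147.669 → 148
B = 107 + 0.6667 × (248 − 107) = 201.005 → 201

(56, 148, 201)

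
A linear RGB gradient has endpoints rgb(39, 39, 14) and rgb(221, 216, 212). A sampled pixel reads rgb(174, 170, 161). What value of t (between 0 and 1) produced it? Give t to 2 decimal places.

Invert the lerp on the B channel (largest span, 198): t = (161 − 14) / (212 − 14) = 147/198 = 0.74242.
Check on R: (174 − 39)/(221 − 39) = 0.7418 ✓

0.74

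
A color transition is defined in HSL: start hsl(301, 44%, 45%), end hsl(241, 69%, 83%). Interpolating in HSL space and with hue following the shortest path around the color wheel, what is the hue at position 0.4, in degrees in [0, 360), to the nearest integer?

Hue arc: Δh = 241 − 301 = -60° (|Δh| ≤ 180, already the shorter path).
H = 301 + 0.4 × (-60) = 277 → 277°

277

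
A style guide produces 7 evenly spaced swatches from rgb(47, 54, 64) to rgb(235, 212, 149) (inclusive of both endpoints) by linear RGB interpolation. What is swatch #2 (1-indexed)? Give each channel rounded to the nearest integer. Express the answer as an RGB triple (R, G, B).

With 7 swatches and endpoints inclusive, swatch 2 sits at t = (2 − 1)/(7 − 1) = 1/6 ≈ 0.1667.
R = 47 + 0.1667 × (235 − 47) = 78.34 → 78
G = 54 + 0.1667 × (212 − 54) = 80.339 → 80
B = 64 + 0.1667 × (149 − 64) = 78.169 → 78

(78, 80, 78)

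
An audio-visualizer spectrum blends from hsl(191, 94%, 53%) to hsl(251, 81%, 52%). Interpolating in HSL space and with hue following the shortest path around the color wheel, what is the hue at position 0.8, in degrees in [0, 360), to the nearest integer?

239

Hue arc: Δh = 251 − 191 = 60° (|Δh| ≤ 180, already the shorter path).
H = 191 + 0.8 × (60) = 239 → 239°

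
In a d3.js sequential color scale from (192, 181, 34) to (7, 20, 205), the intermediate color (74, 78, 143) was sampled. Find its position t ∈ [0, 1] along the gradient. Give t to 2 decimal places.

Invert the lerp on the R channel (largest span, 185): t = (74 − 192) / (7 − 192) = -118/-185 = 0.63784.
Check on G: (78 − 181)/(20 − 181) = 0.6398 ✓

0.64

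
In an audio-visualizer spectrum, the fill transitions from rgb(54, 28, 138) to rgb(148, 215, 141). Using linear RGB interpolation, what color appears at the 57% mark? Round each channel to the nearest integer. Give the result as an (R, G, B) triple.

(108, 135, 140)

57% corresponds to t = 0.57.
R = 54 + 0.57 × (148 − 54) = 54 + 0.57 × 94 = 107.58 → 108
G = 28 + 0.57 × (215 − 28) = 28 + 0.57 × 187 = 134.59 → 135
B = 138 + 0.57 × (141 − 138) = 138 + 0.57 × 3 = 139.71 → 140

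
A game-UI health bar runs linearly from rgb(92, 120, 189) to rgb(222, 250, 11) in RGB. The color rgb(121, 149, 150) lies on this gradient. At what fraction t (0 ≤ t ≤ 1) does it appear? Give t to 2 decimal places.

Invert the lerp on the B channel (largest span, 178): t = (150 − 189) / (11 − 189) = -39/-178 = 0.2191.
Check on R: (121 − 92)/(222 − 92) = 0.2231 ✓

0.22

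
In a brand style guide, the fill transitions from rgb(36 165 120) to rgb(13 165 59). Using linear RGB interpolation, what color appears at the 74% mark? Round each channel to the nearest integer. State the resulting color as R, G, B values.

(19, 165, 75)

74% corresponds to t = 0.74.
R = 36 + 0.74 × (13 − 36) = 36 + 0.74 × -23 = 18.98 → 19
G = 165 + 0.74 × (165 − 165) = 165 + 0.74 × 0 = 165 → 165
B = 120 + 0.74 × (59 − 120) = 120 + 0.74 × -61 = 74.86 → 75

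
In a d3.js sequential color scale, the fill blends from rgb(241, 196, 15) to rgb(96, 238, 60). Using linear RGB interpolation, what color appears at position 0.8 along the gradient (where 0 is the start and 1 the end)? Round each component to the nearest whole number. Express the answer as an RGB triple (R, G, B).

(125, 230, 51)

R = 241 + 0.8 × (96 − 241) = 241 + 0.8 × -145 = 125 → 125
G = 196 + 0.8 × (238 − 196) = 196 + 0.8 × 42 = 229.6 → 230
B = 15 + 0.8 × (60 − 15) = 15 + 0.8 × 45 = 51 → 51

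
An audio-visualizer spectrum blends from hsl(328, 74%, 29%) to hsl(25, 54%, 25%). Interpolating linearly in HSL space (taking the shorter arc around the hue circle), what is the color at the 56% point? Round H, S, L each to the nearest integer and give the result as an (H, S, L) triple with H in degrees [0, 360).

Hue: 25 − 328 = -303°, but |-303| > 180 so the shorter arc goes the other way: Δh = -303 + 360 = 57°.
H = 328 + 0.56 × (57) = 359.92 → 360 → 360 mod 360 = 0°
S = 74 + 0.56 × (54 − 74) = 62.8 → 63%
L = 29 + 0.56 × (25 − 29) = 26.76 → 27%

(0, 63, 27)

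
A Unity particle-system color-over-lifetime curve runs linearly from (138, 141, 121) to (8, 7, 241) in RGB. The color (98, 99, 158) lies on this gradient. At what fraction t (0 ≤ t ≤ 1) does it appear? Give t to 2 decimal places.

0.31

Invert the lerp on the G channel (largest span, 134): t = (99 − 141) / (7 − 141) = -42/-134 = 0.31343.
Check on R: (98 − 138)/(8 − 138) = 0.3077 ✓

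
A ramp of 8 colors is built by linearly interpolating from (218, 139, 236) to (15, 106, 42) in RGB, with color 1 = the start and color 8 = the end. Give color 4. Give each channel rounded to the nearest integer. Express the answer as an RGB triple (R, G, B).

(131, 125, 153)

With 8 swatches and endpoints inclusive, swatch 4 sits at t = (4 − 1)/(8 − 1) = 3/7 ≈ 0.4286.
R = 218 + 0.4286 × (15 − 218) = 130.994 → 131
G = 139 + 0.4286 × (106 − 139) = 124.856 → 125
B = 236 + 0.4286 × (42 − 236) = 152.852 → 153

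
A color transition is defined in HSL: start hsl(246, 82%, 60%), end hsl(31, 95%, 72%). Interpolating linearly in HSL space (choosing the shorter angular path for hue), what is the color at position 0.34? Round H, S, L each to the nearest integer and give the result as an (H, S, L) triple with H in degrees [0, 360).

Hue: 31 − 246 = -215°, but |-215| > 180 so the shorter arc goes the other way: Δh = -215 + 360 = 145°.
H = 246 + 0.34 × (145) = 295.3 → 295°
S = 82 + 0.34 × (95 − 82) = 86.42 → 86%
L = 60 + 0.34 × (72 − 60) = 64.08 → 64%

(295, 86, 64)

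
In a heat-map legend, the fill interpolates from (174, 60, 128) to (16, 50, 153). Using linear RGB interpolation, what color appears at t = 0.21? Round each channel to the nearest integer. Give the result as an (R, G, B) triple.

(141, 58, 133)

R = 174 + 0.21 × (16 − 174) = 174 + 0.21 × -158 = 140.82 → 141
G = 60 + 0.21 × (50 − 60) = 60 + 0.21 × -10 = 57.9 → 58
B = 128 + 0.21 × (153 − 128) = 128 + 0.21 × 25 = 133.25 → 133
So the blended color is (141, 58, 133), about #8d3a85.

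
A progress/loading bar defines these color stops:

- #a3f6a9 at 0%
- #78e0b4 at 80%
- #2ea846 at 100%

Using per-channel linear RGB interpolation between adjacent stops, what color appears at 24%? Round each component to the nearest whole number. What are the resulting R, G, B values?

(150, 239, 172)

24% lies between the 0% and 80% stops, so the local fraction is t = (24 − 0)/(80 − 0) = 24/80 ≈ 0.3.
#a3f6a9 → (163, 246, 169); #78e0b4 → (120, 224, 180).
R = 163 + 0.3 × (120 − 163) = 150.1 → 150
G = 246 + 0.3 × (224 − 246) = 239.4 → 239
B = 169 + 0.3 × (180 − 169) = 172.3 → 172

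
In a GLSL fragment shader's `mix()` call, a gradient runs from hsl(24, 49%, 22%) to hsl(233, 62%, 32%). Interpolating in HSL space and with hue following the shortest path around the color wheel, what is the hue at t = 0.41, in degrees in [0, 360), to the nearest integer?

322

Hue: 233 − 24 = 209°, but |209| > 180 so the shorter arc goes the other way: Δh = 209 − 360 = -151°.
H = 24 + 0.41 × (-151) = -37.91 → -38 → -38 mod 360 = 322°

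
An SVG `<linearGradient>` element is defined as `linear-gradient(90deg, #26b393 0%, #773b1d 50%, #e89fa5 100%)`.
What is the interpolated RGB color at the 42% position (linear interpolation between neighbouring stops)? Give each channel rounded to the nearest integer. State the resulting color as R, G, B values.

42% lies between the 0% and 50% stops, so the local fraction is t = (42 − 0)/(50 − 0) = 42/50 ≈ 0.84.
#26b393 → (38, 179, 147); #773b1d → (119, 59, 29).
R = 38 + 0.84 × (119 − 38) = 106.04 → 106
G = 179 + 0.84 × (59 − 179) = 78.2 → 78
B = 147 + 0.84 × (29 − 147) = 47.88 → 48

(106, 78, 48)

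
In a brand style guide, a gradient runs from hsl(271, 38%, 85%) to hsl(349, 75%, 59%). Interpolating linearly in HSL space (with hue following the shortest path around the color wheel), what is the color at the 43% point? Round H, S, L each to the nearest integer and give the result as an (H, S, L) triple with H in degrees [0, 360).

Hue arc: Δh = 349 − 271 = 78° (|Δh| ≤ 180, already the shorter path).
H = 271 + 0.43 × (78) = 304.54 → 305°
S = 38 + 0.43 × (75 − 38) = 53.91 → 54%
L = 85 + 0.43 × (59 − 85) = 73.82 → 74%

(305, 54, 74)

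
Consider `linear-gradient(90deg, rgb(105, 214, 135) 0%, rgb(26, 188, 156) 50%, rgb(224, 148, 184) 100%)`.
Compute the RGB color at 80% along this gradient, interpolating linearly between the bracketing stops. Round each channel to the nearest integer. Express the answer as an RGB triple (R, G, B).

80% lies between the 50% and 100% stops, so the local fraction is t = (80 − 50)/(100 − 50) = 30/50 ≈ 0.6.
R = 26 + 0.6 × (224 − 26) = 144.8 → 145
G = 188 + 0.6 × (148 − 188) = 164 → 164
B = 156 + 0.6 × (184 − 156) = 172.8 → 173

(145, 164, 173)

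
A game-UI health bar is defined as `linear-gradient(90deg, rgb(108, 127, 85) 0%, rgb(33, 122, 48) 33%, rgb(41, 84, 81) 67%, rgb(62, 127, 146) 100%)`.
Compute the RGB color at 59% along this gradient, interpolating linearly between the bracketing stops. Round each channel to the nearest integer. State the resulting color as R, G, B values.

59% lies between the 33% and 67% stops, so the local fraction is t = (59 − 33)/(67 − 33) = 26/34 ≈ 0.7647.
R = 33 + 0.7647 × (41 − 33) = 39.118 → 39
G = 122 + 0.7647 × (84 − 122) = 92.941 → 93
B = 48 + 0.7647 × (81 − 48) = 73.235 → 73

(39, 93, 73)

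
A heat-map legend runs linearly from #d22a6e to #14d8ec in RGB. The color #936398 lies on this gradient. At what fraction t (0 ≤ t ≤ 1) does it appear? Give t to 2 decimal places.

0.33

Invert the lerp on the R channel (largest span, 190): t = (147 − 210) / (20 − 210) = -63/-190 = 0.33158.
Check on G: (99 − 42)/(216 − 42) = 0.3276 ✓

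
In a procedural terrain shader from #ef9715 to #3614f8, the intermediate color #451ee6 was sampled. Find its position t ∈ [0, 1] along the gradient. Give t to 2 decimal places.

0.92

Invert the lerp on the B channel (largest span, 227): t = (230 − 21) / (248 − 21) = 209/227 = 0.9207.
Check on R: (69 − 239)/(54 − 239) = 0.9189 ✓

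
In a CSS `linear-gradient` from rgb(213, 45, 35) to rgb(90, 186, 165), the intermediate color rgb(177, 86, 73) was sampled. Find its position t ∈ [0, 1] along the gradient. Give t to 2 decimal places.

Invert the lerp on the G channel (largest span, 141): t = (86 − 45) / (186 − 45) = 41/141 = 0.29078.
Check on R: (177 − 213)/(90 − 213) = 0.2927 ✓

0.29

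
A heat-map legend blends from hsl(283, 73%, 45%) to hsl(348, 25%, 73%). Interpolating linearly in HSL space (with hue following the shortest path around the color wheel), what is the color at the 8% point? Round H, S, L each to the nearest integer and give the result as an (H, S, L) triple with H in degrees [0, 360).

(288, 69, 47)

Hue arc: Δh = 348 − 283 = 65° (|Δh| ≤ 180, already the shorter path).
H = 283 + 0.08 × (65) = 288.2 → 288°
S = 73 + 0.08 × (25 − 73) = 69.16 → 69%
L = 45 + 0.08 × (73 − 45) = 47.24 → 47%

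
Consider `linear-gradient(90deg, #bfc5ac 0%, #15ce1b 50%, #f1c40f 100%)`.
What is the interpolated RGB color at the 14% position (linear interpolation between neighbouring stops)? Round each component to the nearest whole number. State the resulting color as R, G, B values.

(143, 200, 131)

14% lies between the 0% and 50% stops, so the local fraction is t = (14 − 0)/(50 − 0) = 14/50 ≈ 0.28.
#bfc5ac → (191, 197, 172); #15ce1b → (21, 206, 27).
R = 191 + 0.28 × (21 − 191) = 143.4 → 143
G = 197 + 0.28 × (206 − 197) = 199.52 → 200
B = 172 + 0.28 × (27 − 172) = 131.4 → 131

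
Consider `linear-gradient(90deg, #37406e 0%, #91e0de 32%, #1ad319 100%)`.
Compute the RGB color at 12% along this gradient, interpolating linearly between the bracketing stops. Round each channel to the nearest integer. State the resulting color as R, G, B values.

12% lies between the 0% and 32% stops, so the local fraction is t = (12 − 0)/(32 − 0) = 12/32 ≈ 0.375.
#37406e → (55, 64, 110); #91e0de → (145, 224, 222).
R = 55 + 0.375 × (145 − 55) = 88.75 → 89
G = 64 + 0.375 × (224 − 64) = 124 → 124
B = 110 + 0.375 × (222 − 110) = 152 → 152

(89, 124, 152)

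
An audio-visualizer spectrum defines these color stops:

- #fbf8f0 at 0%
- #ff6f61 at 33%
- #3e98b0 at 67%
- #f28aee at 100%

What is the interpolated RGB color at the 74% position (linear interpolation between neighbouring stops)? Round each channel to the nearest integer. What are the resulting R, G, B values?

(100, 149, 189)

74% lies between the 67% and 100% stops, so the local fraction is t = (74 − 67)/(100 − 67) = 7/33 ≈ 0.2121.
#3e98b0 → (62, 152, 176); #f28aee → (242, 138, 238).
R = 62 + 0.2121 × (242 − 62) = 100.178 → 100
G = 152 + 0.2121 × (138 − 152) = 149.031 → 149
B = 176 + 0.2121 × (238 − 176) = 189.15 → 189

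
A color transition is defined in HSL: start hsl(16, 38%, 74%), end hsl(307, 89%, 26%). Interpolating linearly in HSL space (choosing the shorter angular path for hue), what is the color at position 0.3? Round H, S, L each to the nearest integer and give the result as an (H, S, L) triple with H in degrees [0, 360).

(355, 53, 60)

Hue: 307 − 16 = 291°, but |291| > 180 so the shorter arc goes the other way: Δh = 291 − 360 = -69°.
H = 16 + 0.3 × (-69) = -4.7 → -5 → -5 mod 360 = 355°
S = 38 + 0.3 × (89 − 38) = 53.3 → 53%
L = 74 + 0.3 × (26 − 74) = 59.6 → 60%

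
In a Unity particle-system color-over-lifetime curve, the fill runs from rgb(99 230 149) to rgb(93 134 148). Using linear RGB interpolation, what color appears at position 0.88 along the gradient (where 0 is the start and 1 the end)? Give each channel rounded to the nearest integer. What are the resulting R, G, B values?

R = 99 + 0.88 × (93 − 99) = 99 + 0.88 × -6 = 93.72 → 94
G = 230 + 0.88 × (134 − 230) = 230 + 0.88 × -96 = 145.52 → 146
B = 149 + 0.88 × (148 − 149) = 149 + 0.88 × -1 = 148.12 → 148
So the blended color is (94, 146, 148), about #5e9294.

(94, 146, 148)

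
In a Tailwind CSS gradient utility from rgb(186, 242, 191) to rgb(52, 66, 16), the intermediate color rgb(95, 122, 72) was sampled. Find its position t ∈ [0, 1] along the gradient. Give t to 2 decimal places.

Invert the lerp on the G channel (largest span, 176): t = (122 − 242) / (66 − 242) = -120/-176 = 0.68182.
Check on R: (95 − 186)/(52 − 186) = 0.6791 ✓

0.68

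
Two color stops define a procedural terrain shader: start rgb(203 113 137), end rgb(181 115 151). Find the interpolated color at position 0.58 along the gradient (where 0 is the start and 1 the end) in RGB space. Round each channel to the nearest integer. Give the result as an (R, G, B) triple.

(190, 114, 145)

R = 203 + 0.58 × (181 − 203) = 203 + 0.58 × -22 = 190.24 → 190
G = 113 + 0.58 × (115 − 113) = 113 + 0.58 × 2 = 114.16 → 114
B = 137 + 0.58 × (151 − 137) = 137 + 0.58 × 14 = 145.12 → 145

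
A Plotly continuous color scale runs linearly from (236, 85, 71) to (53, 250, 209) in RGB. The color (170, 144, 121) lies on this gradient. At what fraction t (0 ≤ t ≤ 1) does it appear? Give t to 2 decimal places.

0.36

Invert the lerp on the R channel (largest span, 183): t = (170 − 236) / (53 − 236) = -66/-183 = 0.36066.
Check on G: (144 − 85)/(250 − 85) = 0.3576 ✓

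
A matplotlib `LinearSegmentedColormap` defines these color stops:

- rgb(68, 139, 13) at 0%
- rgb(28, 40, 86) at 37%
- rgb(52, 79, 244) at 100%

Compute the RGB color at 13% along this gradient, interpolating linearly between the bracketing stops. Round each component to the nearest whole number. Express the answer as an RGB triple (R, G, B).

(54, 104, 39)

13% lies between the 0% and 37% stops, so the local fraction is t = (13 − 0)/(37 − 0) = 13/37 ≈ 0.3514.
R = 68 + 0.3514 × (28 − 68) = 53.944 → 54
G = 139 + 0.3514 × (40 − 139) = 104.211 → 104
B = 13 + 0.3514 × (86 − 13) = 38.652 → 39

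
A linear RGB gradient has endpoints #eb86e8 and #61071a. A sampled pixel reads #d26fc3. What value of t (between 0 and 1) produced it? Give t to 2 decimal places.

Invert the lerp on the B channel (largest span, 206): t = (195 − 232) / (26 − 232) = -37/-206 = 0.17961.
Check on R: (210 − 235)/(97 − 235) = 0.1812 ✓

0.18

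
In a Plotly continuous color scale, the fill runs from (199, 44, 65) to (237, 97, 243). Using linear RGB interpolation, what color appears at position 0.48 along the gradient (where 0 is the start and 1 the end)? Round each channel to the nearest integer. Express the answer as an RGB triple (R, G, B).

(217, 69, 150)

R = 199 + 0.48 × (237 − 199) = 199 + 0.48 × 38 = 217.24 → 217
G = 44 + 0.48 × (97 − 44) = 44 + 0.48 × 53 = 69.44 → 69
B = 65 + 0.48 × (243 − 65) = 65 + 0.48 × 178 = 150.44 → 150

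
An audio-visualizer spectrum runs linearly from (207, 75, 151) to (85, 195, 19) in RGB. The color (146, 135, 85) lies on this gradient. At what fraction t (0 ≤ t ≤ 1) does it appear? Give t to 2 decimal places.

Invert the lerp on the B channel (largest span, 132): t = (85 − 151) / (19 − 151) = -66/-132 = 0.5.
Check on R: (146 − 207)/(85 − 207) = 0.5 ✓

0.50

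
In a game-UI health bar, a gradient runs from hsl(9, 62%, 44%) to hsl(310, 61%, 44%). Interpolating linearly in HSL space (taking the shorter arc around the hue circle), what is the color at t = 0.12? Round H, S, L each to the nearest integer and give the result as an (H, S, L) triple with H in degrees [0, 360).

(2, 62, 44)

Hue: 310 − 9 = 301°, but |301| > 180 so the shorter arc goes the other way: Δh = 301 − 360 = -59°.
H = 9 + 0.12 × (-59) = 1.92 → 2°
S = 62 + 0.12 × (61 − 62) = 61.88 → 62%
L = 44 + 0.12 × (44 − 44) = 44 → 44%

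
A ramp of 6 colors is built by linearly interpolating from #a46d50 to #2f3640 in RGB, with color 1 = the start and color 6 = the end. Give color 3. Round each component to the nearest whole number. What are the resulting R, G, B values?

(117, 87, 74)

With 6 swatches and endpoints inclusive, swatch 3 sits at t = (3 − 1)/(6 − 1) = 2/5 ≈ 0.4.
#a46d50 → (164, 109, 80); #2f3640 → (47, 54, 64).
R = 164 + 0.4 × (47 − 164) = 117.2 → 117
G = 109 + 0.4 × (54 − 109) = 87 → 87
B = 80 + 0.4 × (64 − 80) = 73.6 → 74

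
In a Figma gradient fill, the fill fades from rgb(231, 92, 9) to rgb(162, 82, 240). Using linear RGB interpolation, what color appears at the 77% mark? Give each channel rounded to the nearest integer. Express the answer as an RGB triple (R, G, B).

(178, 84, 187)

77% corresponds to t = 0.77.
R = 231 + 0.77 × (162 − 231) = 231 + 0.77 × -69 = 177.87 → 178
G = 92 + 0.77 × (82 − 92) = 92 + 0.77 × -10 = 84.3 → 84
B = 9 + 0.77 × (240 − 9) = 9 + 0.77 × 231 = 186.87 → 187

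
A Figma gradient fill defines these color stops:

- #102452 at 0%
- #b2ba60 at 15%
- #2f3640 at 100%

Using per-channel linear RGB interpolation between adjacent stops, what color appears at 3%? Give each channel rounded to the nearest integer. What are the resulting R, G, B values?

3% lies between the 0% and 15% stops, so the local fraction is t = (3 − 0)/(15 − 0) = 3/15 ≈ 0.2.
#102452 → (16, 36, 82); #b2ba60 → (178, 186, 96).
R = 16 + 0.2 × (178 − 16) = 48.4 → 48
G = 36 + 0.2 × (186 − 36) = 66 → 66
B = 82 + 0.2 × (96 − 82) = 84.8 → 85

(48, 66, 85)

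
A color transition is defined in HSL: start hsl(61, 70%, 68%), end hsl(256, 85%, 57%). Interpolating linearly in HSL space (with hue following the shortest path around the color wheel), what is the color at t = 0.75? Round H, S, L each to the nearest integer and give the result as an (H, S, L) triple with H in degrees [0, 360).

(297, 81, 60)

Hue: 256 − 61 = 195°, but |195| > 180 so the shorter arc goes the other way: Δh = 195 − 360 = -165°.
H = 61 + 0.75 × (-165) = -62.75 → -63 → -63 mod 360 = 297°
S = 70 + 0.75 × (85 − 70) = 81.25 → 81%
L = 68 + 0.75 × (57 − 68) = 59.75 → 60%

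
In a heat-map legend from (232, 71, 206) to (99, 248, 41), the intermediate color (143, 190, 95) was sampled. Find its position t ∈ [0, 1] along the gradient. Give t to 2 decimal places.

Invert the lerp on the G channel (largest span, 177): t = (190 − 71) / (248 − 71) = 119/177 = 0.67232.
Check on R: (143 − 232)/(99 − 232) = 0.6692 ✓

0.67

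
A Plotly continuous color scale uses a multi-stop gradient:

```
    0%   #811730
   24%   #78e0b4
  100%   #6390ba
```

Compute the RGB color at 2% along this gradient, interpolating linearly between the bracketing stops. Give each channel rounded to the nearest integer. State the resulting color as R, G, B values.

2% lies between the 0% and 24% stops, so the local fraction is t = (2 − 0)/(24 − 0) = 2/24 ≈ 0.0833.
#811730 → (129, 23, 48); #78e0b4 → (120, 224, 180).
R = 129 + 0.0833 × (120 − 129) = 128.25 → 128
G = 23 + 0.0833 × (224 − 23) = 39.743 → 40
B = 48 + 0.0833 × (180 − 48) = 58.996 → 59

(128, 40, 59)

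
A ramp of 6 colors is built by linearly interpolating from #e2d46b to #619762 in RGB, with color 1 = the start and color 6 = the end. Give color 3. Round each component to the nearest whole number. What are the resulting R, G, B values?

(174, 188, 103)

With 6 swatches and endpoints inclusive, swatch 3 sits at t = (3 − 1)/(6 − 1) = 2/5 ≈ 0.4.
#e2d46b → (226, 212, 107); #619762 → (97, 151, 98).
R = 226 + 0.4 × (97 − 226) = 174.4 → 174
G = 212 + 0.4 × (151 − 212) = 187.6 → 188
B = 107 + 0.4 × (98 − 107) = 103.4 → 103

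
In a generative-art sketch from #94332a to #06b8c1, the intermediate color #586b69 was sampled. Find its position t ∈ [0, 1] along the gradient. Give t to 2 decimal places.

0.42

Invert the lerp on the B channel (largest span, 151): t = (105 − 42) / (193 − 42) = 63/151 = 0.41722.
Check on R: (88 − 148)/(6 − 148) = 0.4225 ✓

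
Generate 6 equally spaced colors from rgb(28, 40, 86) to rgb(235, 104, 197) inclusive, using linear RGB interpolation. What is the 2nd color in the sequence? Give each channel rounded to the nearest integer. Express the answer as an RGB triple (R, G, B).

(69, 53, 108)

With 6 swatches and endpoints inclusive, swatch 2 sits at t = (2 − 1)/(6 − 1) = 1/5 ≈ 0.2.
R = 28 + 0.2 × (235 − 28) = 69.4 → 69
G = 40 + 0.2 × (104 − 40) = 52.8 → 53
B = 86 + 0.2 × (197 − 86) = 108.2 → 108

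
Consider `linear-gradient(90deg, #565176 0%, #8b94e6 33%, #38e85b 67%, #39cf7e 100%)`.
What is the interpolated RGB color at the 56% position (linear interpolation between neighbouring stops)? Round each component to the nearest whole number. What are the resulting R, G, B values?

(83, 205, 136)

56% lies between the 33% and 67% stops, so the local fraction is t = (56 − 33)/(67 − 33) = 23/34 ≈ 0.6765.
#8b94e6 → (139, 148, 230); #38e85b → (56, 232, 91).
R = 139 + 0.6765 × (56 − 139) = 82.851 → 83
G = 148 + 0.6765 × (232 − 148) = 204.826 → 205
B = 230 + 0.6765 × (91 − 230) = 135.966 → 136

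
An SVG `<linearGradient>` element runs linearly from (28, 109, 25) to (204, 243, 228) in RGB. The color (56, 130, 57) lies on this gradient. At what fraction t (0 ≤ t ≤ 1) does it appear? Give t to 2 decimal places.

0.16

Invert the lerp on the B channel (largest span, 203): t = (57 − 25) / (228 − 25) = 32/203 = 0.15764.
Check on R: (56 − 28)/(204 − 28) = 0.1591 ✓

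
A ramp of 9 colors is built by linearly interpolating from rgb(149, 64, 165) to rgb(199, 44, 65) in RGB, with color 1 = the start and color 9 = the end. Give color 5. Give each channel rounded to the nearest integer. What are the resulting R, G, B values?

With 9 swatches and endpoints inclusive, swatch 5 sits at t = (5 − 1)/(9 − 1) = 4/8 ≈ 0.5.
R = 149 + 0.5 × (199 − 149) = 174 → 174
G = 64 + 0.5 × (44 − 64) = 54 → 54
B = 165 + 0.5 × (65 − 165) = 115 → 115

(174, 54, 115)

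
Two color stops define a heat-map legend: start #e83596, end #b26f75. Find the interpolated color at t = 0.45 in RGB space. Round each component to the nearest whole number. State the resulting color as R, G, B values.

#e83596 → (232, 53, 150); #b26f75 → (178, 111, 117).
R = 232 + 0.45 × (178 − 232) = 232 + 0.45 × -54 = 207.7 → 208
G = 53 + 0.45 × (111 − 53) = 53 + 0.45 × 58 = 79.1 → 79
B = 150 + 0.45 × (117 − 150) = 150 + 0.45 × -33 = 135.15 → 135
So the blended color is (208, 79, 135), about #d04f87.

(208, 79, 135)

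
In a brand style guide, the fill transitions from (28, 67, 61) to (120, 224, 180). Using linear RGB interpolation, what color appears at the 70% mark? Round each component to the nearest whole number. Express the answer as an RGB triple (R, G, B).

70% corresponds to t = 0.7.
R = 28 + 0.7 × (120 − 28) = 28 + 0.7 × 92 = 92.4 → 92
G = 67 + 0.7 × (224 − 67) = 67 + 0.7 × 157 = 176.9 → 177
B = 61 + 0.7 × (180 − 61) = 61 + 0.7 × 119 = 144.3 → 144
So the blended color is (92, 177, 144), about #5cb190.

(92, 177, 144)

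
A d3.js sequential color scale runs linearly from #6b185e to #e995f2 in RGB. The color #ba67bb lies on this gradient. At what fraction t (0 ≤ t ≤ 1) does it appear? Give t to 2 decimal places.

0.63

Invert the lerp on the B channel (largest span, 148): t = (187 − 94) / (242 − 94) = 93/148 = 0.62838.
Check on R: (186 − 107)/(233 − 107) = 0.627 ✓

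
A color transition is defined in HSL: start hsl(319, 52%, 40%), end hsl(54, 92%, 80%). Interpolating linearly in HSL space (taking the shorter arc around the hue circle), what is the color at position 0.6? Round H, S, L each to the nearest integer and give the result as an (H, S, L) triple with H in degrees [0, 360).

Hue: 54 − 319 = -265°, but |-265| > 180 so the shorter arc goes the other way: Δh = -265 + 360 = 95°.
H = 319 + 0.6 × (95) = 376 → 376 → 376 mod 360 = 16°
S = 52 + 0.6 × (92 − 52) = 76 → 76%
L = 40 + 0.6 × (80 − 40) = 64 → 64%

(16, 76, 64)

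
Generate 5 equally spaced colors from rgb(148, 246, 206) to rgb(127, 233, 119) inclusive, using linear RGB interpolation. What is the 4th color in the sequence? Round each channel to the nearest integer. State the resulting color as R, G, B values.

(132, 236, 141)

With 5 swatches and endpoints inclusive, swatch 4 sits at t = (4 − 1)/(5 − 1) = 3/4 ≈ 0.75.
R = 148 + 0.75 × (127 − 148) = 132.25 → 132
G = 246 + 0.75 × (233 − 246) = 236.25 → 236
B = 206 + 0.75 × (119 − 206) = 140.75 → 141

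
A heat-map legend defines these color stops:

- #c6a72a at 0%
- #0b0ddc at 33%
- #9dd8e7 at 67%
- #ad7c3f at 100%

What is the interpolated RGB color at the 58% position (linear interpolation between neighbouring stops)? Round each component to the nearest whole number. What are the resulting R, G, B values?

(118, 162, 228)

58% lies between the 33% and 67% stops, so the local fraction is t = (58 − 33)/(67 − 33) = 25/34 ≈ 0.7353.
#0b0ddc → (11, 13, 220); #9dd8e7 → (157, 216, 231).
R = 11 + 0.7353 × (157 − 11) = 118.354 → 118
G = 13 + 0.7353 × (216 − 13) = 162.266 → 162
B = 220 + 0.7353 × (231 − 220) = 228.088 → 228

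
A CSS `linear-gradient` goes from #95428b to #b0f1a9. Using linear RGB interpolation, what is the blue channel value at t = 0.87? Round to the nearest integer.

B₁ = 139 (from #95428b), B₂ = 169 (from #b0f1a9).
B = 139 + 0.87 × (169 − 139) = 165.1 → 165

165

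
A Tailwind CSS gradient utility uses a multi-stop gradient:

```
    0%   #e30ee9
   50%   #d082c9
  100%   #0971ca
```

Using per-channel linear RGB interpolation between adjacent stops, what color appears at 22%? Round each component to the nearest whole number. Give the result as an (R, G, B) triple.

(219, 65, 219)

22% lies between the 0% and 50% stops, so the local fraction is t = (22 − 0)/(50 − 0) = 22/50 ≈ 0.44.
#e30ee9 → (227, 14, 233); #d082c9 → (208, 130, 201).
R = 227 + 0.44 × (208 − 227) = 218.64 → 219
G = 14 + 0.44 × (130 − 14) = 65.04 → 65
B = 233 + 0.44 × (201 − 233) = 218.92 → 219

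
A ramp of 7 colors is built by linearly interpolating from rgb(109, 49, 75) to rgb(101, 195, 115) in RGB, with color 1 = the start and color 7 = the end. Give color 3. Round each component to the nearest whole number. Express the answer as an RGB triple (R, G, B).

With 7 swatches and endpoints inclusive, swatch 3 sits at t = (3 − 1)/(7 − 1) = 2/6 ≈ 0.3333.
R = 109 + 0.3333 × (101 − 109) = 106.334 → 106
G = 49 + 0.3333 × (195 − 49) = 97.662 → 98
B = 75 + 0.3333 × (115 − 75) = 88.332 → 88

(106, 98, 88)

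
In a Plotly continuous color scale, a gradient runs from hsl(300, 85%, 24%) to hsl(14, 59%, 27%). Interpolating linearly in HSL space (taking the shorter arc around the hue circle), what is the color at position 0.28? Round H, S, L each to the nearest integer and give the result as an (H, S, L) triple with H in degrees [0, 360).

Hue: 14 − 300 = -286°, but |-286| > 180 so the shorter arc goes the other way: Δh = -286 + 360 = 74°.
H = 300 + 0.28 × (74) = 320.72 → 321°
S = 85 + 0.28 × (59 − 85) = 77.72 → 78%
L = 24 + 0.28 × (27 − 24) = 24.84 → 25%

(321, 78, 25)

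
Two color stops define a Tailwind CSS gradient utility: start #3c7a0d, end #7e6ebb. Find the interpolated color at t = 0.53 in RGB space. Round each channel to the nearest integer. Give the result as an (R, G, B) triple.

#3c7a0d → (60, 122, 13); #7e6ebb → (126, 110, 187).
R = 60 + 0.53 × (126 − 60) = 60 + 0.53 × 66 = 94.98 → 95
G = 122 + 0.53 × (110 − 122) = 122 + 0.53 × -12 = 115.64 → 116
B = 13 + 0.53 × (187 − 13) = 13 + 0.53 × 174 = 105.22 → 105

(95, 116, 105)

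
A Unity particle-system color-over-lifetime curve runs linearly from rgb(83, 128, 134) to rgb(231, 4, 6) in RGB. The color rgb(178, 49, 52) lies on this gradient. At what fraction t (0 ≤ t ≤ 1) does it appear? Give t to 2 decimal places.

Invert the lerp on the R channel (largest span, 148): t = (178 − 83) / (231 − 83) = 95/148 = 0.64189.
Check on G: (49 − 128)/(4 − 128) = 0.6371 ✓

0.64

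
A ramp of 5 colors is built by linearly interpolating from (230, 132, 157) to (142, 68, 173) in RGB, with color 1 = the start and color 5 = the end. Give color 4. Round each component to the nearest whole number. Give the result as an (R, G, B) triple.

(164, 84, 169)

With 5 swatches and endpoints inclusive, swatch 4 sits at t = (4 − 1)/(5 − 1) = 3/4 ≈ 0.75.
R = 230 + 0.75 × (142 − 230) = 164 → 164
G = 132 + 0.75 × (68 − 132) = 84 → 84
B = 157 + 0.75 × (173 − 157) = 169 → 169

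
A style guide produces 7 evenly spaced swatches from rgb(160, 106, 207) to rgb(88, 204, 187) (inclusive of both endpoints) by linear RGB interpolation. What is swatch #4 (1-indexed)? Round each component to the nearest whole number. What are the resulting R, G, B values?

With 7 swatches and endpoints inclusive, swatch 4 sits at t = (4 − 1)/(7 − 1) = 3/6 ≈ 0.5.
R = 160 + 0.5 × (88 − 160) = 124 → 124
G = 106 + 0.5 × (204 − 106) = 155 → 155
B = 207 + 0.5 × (187 − 207) = 197 → 197

(124, 155, 197)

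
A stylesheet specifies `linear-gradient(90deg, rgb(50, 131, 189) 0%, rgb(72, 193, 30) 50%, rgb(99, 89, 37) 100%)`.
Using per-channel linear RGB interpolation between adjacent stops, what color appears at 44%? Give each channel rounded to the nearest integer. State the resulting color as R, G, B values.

44% lies between the 0% and 50% stops, so the local fraction is t = (44 − 0)/(50 − 0) = 44/50 ≈ 0.88.
R = 50 + 0.88 × (72 − 50) = 69.36 → 69
G = 131 + 0.88 × (193 − 131) = 185.56 → 186
B = 189 + 0.88 × (30 − 189) = 49.08 → 49

(69, 186, 49)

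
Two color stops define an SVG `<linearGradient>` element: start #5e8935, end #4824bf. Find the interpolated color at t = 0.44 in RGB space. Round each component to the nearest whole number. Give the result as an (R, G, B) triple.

#5e8935 → (94, 137, 53); #4824bf → (72, 36, 191).
R = 94 + 0.44 × (72 − 94) = 94 + 0.44 × -22 = 84.32 → 84
G = 137 + 0.44 × (36 − 137) = 137 + 0.44 × -101 = 92.56 → 93
B = 53 + 0.44 × (191 − 53) = 53 + 0.44 × 138 = 113.72 → 114

(84, 93, 114)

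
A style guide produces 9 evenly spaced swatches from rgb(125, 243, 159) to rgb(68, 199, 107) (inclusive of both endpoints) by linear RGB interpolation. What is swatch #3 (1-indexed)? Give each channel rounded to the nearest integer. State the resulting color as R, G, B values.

(111, 232, 146)

With 9 swatches and endpoints inclusive, swatch 3 sits at t = (3 − 1)/(9 − 1) = 2/8 ≈ 0.25.
R = 125 + 0.25 × (68 − 125) = 110.75 → 111
G = 243 + 0.25 × (199 − 243) = 232 → 232
B = 159 + 0.25 × (107 − 159) = 146 → 146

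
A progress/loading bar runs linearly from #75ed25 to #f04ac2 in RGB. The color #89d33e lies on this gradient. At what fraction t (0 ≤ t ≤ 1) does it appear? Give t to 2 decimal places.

0.16

Invert the lerp on the G channel (largest span, 163): t = (211 − 237) / (74 − 237) = -26/-163 = 0.15951.
Check on R: (137 − 117)/(240 − 117) = 0.1626 ✓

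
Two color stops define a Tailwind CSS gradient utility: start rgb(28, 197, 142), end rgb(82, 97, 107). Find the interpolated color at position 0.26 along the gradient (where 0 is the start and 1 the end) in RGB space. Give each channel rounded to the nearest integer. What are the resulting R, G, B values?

(42, 171, 133)

R = 28 + 0.26 × (82 − 28) = 28 + 0.26 × 54 = 42.04 → 42
G = 197 + 0.26 × (97 − 197) = 197 + 0.26 × -100 = 171 → 171
B = 142 + 0.26 × (107 − 142) = 142 + 0.26 × -35 = 132.9 → 133
So the blended color is (42, 171, 133), about #2aab85.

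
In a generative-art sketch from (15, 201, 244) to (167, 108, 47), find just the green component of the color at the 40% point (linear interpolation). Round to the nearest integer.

G = 201 + 0.4 × (108 − 201) = 163.8 → 164

164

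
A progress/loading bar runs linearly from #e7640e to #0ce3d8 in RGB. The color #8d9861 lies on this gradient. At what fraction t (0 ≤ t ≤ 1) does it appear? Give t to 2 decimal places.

Invert the lerp on the R channel (largest span, 219): t = (141 − 231) / (12 − 231) = -90/-219 = 0.41096.
Check on G: (152 − 100)/(227 − 100) = 0.4094 ✓

0.41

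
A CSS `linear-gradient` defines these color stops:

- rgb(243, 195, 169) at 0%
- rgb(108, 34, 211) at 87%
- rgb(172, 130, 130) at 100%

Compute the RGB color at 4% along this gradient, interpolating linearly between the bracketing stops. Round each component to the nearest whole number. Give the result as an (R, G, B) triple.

4% lies between the 0% and 87% stops, so the local fraction is t = (4 − 0)/(87 − 0) = 4/87 ≈ 0.046.
R = 243 + 0.046 × (108 − 243) = 236.79 → 237
G = 195 + 0.046 × (34 − 195) = 187.594 → 188
B = 169 + 0.046 × (211 − 169) = 170.932 → 171

(237, 188, 171)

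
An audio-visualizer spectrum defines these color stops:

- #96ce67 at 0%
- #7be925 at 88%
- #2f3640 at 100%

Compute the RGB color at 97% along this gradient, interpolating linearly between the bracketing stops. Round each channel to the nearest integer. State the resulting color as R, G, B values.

(66, 99, 57)

97% lies between the 88% and 100% stops, so the local fraction is t = (97 − 88)/(100 − 88) = 9/12 ≈ 0.75.
#7be925 → (123, 233, 37); #2f3640 → (47, 54, 64).
R = 123 + 0.75 × (47 − 123) = 66 → 66
G = 233 + 0.75 × (54 − 233) = 98.75 → 99
B = 37 + 0.75 × (64 − 37) = 57.25 → 57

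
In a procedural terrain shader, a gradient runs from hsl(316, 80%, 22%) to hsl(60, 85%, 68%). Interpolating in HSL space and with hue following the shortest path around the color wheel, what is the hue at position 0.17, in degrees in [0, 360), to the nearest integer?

Hue: 60 − 316 = -256°, but |-256| > 180 so the shorter arc goes the other way: Δh = -256 + 360 = 104°.
H = 316 + 0.17 × (104) = 333.68 → 334°

334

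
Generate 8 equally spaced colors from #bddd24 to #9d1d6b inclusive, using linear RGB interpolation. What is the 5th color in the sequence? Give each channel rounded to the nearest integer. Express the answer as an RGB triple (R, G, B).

(171, 111, 77)

With 8 swatches and endpoints inclusive, swatch 5 sits at t = (5 − 1)/(8 − 1) = 4/7 ≈ 0.5714.
#bddd24 → (189, 221, 36); #9d1d6b → (157, 29, 107).
R = 189 + 0.5714 × (157 − 189) = 170.715 → 171
G = 221 + 0.5714 × (29 − 221) = 111.291 → 111
B = 36 + 0.5714 × (107 − 36) = 76.569 → 77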